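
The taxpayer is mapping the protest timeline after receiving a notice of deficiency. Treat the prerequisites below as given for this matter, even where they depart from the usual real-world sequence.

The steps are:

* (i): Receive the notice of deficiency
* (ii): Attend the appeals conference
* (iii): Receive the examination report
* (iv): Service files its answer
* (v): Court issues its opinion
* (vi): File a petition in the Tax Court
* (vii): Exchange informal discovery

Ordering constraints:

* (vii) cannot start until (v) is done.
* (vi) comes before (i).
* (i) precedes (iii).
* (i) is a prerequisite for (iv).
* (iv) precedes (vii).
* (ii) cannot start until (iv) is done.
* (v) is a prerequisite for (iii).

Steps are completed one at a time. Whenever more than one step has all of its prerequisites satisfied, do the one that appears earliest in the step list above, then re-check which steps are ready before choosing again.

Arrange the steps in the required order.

Nothing is required for (v) and (vi). (v) is listed earlier → (v) first.
Next only (vi) has its prerequisites met → (vi).
That leaves (i) as the only ready step → (i).
Now (iii) and (iv) have their prerequisites met. (iii) is listed earlier, so (iii) next.
That leaves (iv) as the only ready step → (iv).
Now (ii) and (vii) have their prerequisites met. (ii) is listed earlier, so (ii) next.
(vii) is the only step now ready → (vii).

(v), (vi), (i), (iii), (iv), (ii), (vii)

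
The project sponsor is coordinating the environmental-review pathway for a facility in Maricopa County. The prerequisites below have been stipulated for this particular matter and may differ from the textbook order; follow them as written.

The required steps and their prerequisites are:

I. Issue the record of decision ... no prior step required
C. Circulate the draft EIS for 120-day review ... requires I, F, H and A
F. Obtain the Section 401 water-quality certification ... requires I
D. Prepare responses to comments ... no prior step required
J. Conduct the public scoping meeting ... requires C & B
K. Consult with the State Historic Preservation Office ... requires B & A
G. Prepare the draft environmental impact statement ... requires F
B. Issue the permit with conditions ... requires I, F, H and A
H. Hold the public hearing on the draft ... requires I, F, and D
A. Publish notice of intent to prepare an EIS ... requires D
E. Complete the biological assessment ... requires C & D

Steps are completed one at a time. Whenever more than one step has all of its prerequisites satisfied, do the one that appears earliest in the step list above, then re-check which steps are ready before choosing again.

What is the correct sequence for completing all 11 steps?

Nothing is required for I and D. I is listed earlier → I first.
F now also ready, so the ready set is {F, D}; F is listed earlier → F.
Ready: D and G. D is listed earlier → D.
H and A now also ready, so the ready set is {G, H, A}; G is listed earlier → G.
H and A are both available; H is listed earlier → H.
Next only A has its prerequisites met → A.
Now C and B have their prerequisites met. C is listed earlier, so C next.
E now also ready, so the ready set is {B, E}; B is listed earlier → B.
J and K now also ready, so the ready set is {J, K, E}; J is listed earlier → J.
Ready: K and E. K is listed earlier → K.
That leaves E as the only ready step → E.

I F D G H A C B J K E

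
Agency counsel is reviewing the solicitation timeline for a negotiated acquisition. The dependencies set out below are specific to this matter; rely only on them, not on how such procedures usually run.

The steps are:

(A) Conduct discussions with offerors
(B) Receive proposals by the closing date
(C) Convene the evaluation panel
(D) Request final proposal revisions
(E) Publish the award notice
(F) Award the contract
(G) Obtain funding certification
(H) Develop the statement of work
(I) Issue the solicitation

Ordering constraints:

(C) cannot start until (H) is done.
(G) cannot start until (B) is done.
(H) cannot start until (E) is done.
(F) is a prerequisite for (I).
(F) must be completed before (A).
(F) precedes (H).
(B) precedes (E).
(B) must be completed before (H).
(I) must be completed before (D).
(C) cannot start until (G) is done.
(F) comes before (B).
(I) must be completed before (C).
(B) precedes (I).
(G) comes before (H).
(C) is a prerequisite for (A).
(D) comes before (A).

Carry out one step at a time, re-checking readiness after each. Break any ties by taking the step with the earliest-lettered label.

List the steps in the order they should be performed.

(F) has no prerequisites → (F) first.
(B) is the only step now ready → (B).
(E), (G) and (I) are all available; (E) has the earlier label → (E).
(G) and (I) are both available; (G) has the earlier label → (G).
(H) now also ready, so the ready set is {(H), (I)}; (H) has the earlier label → (H).
(I) needed (B) and (F), now all done → (I).
(C) and (D) are both available; (C) has the earlier label → (C).
That leaves (D) as the only ready step → (D).
That leaves (A) as the only ready step → (A).

(F) → (B) → (E) → (G) → (H) → (I) → (C) → (D) → (A)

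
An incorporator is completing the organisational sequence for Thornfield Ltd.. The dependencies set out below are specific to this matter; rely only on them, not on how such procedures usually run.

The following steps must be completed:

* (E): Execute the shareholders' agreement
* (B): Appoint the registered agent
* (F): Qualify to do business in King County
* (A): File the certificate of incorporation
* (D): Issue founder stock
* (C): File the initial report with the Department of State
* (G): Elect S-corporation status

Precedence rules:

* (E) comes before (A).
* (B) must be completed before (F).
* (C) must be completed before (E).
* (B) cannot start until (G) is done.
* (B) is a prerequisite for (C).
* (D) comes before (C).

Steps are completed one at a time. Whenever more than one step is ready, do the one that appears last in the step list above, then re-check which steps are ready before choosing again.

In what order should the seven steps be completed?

Nothing is required for (G) and (D). (G) is listed later → (G) first.
(B) now also ready, so the ready set is {(D), (B)}; (D) is listed later → (D).
That leaves (B) as the only ready step → (B).
Ready: (C) and (F). (C) is listed later → (C).
(E) now also ready, so the ready set is {(F), (E)}; (F) is listed later → (F).
(E) needed (C), now all done → (E).
(A) is the only step now ready → (A).

(G) (D) (B) (C) (F) (E) (A)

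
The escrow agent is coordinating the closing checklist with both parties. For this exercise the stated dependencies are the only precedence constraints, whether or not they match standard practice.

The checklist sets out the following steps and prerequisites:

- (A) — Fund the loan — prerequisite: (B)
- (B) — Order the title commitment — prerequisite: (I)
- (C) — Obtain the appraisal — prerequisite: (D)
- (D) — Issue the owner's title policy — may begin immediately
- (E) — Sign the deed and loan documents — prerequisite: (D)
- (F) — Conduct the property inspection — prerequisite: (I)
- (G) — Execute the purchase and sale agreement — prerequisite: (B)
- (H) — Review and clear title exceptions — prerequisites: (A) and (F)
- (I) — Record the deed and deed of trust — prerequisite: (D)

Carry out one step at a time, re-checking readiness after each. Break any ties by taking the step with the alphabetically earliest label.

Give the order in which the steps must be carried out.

Only (D) has no prerequisites, so it is first.
(C), (E) and (I) are all available; (C) has the earlier label → (C).
Ready: (E) and (I). (E) has the earlier label → (E).
(I) is the only step now ready → (I).
Ready: (B) and (F). (B) has the earlier label → (B).
Now (A), (F) and (G) have their prerequisites met. (A) has the earlier label, so (A) next.
Now (F) and (G) have their prerequisites met. (F) has the earlier label, so (F) next.
Now (G) and (H) have their prerequisites met. (G) has the earlier label, so (G) next.
(H) is the only step now ready → (H).

(D) → (C) → (E) → (I) → (B) → (A) → (F) → (G) → (H)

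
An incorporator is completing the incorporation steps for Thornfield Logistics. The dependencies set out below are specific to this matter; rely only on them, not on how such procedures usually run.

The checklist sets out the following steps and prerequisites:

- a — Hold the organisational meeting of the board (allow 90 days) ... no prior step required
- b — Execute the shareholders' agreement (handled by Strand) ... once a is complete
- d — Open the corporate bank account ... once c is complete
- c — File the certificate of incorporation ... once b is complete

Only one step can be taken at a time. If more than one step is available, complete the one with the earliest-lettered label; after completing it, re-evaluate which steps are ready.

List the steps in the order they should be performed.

a b c d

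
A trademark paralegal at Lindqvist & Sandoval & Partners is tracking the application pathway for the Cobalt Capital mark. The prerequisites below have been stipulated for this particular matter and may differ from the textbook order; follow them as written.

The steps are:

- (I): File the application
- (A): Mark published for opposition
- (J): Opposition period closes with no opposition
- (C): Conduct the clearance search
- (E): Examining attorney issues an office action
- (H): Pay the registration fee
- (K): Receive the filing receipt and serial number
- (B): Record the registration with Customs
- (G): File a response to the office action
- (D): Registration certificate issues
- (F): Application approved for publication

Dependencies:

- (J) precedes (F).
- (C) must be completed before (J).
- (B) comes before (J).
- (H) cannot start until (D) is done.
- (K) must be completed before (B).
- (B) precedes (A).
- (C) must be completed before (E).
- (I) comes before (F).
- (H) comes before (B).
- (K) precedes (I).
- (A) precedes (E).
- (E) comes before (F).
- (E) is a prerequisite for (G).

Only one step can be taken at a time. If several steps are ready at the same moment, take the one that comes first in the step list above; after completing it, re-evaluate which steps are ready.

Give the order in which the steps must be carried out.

(C), (K) and (D) have no prerequisites; (C) is listed earlier, so (C) is first.
Ready: (K) and (D). (K) is listed earlier → (K).
Now (I) and (D) have their prerequisites met. (I) is listed earlier, so (I) next.
Next only (D) has its prerequisites met → (D).
(H) needed (D), now all done → (H).
Next only (B) has its prerequisites met → (B).
Ready: (A) and (J). (A) is listed earlier → (A).
(E) now also ready, so the ready set is {(J), (E)}; (J) is listed earlier → (J).
That leaves (E) as the only ready step → (E).
Now (G) and (F) have their prerequisites met. (G) is listed earlier, so (G) next.
Next only (F) has its prerequisites met → (F).

(C) (K) (I) (D) (H) (B) (A) (J) (E) (G) (F)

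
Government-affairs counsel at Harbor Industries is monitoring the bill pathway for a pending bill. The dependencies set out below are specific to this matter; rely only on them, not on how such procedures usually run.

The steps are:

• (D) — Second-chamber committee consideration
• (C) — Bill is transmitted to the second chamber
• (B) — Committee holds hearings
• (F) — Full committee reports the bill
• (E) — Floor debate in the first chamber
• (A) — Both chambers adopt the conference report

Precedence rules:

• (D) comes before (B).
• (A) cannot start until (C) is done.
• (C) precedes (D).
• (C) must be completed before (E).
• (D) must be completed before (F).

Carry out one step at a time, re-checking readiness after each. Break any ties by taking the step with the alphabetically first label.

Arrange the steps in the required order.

(C), (A), (D), (B), (E), (F)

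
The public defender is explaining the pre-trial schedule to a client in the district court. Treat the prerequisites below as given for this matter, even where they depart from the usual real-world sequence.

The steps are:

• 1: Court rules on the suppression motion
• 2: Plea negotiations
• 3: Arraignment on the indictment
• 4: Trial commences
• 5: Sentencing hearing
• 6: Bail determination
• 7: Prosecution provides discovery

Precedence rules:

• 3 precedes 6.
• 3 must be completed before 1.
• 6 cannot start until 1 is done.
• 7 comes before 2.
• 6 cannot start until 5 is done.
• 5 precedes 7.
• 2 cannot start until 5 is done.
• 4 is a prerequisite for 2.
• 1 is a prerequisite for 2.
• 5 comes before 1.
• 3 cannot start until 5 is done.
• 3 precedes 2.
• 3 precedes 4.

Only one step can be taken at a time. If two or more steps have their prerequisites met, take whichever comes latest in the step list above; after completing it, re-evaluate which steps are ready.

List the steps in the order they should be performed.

5 has no prerequisites → 5 first.
7 and 3 are both available; 7 is listed later → 7.
3 is the only step now ready → 3.
4 and 1 are both available; 4 is listed later → 4.
That leaves 1 as the only ready step → 1.
6 and 2 are both available; 6 is listed later → 6.
Next only 2 has its prerequisites met → 2.

5 7 3 4 1 6 2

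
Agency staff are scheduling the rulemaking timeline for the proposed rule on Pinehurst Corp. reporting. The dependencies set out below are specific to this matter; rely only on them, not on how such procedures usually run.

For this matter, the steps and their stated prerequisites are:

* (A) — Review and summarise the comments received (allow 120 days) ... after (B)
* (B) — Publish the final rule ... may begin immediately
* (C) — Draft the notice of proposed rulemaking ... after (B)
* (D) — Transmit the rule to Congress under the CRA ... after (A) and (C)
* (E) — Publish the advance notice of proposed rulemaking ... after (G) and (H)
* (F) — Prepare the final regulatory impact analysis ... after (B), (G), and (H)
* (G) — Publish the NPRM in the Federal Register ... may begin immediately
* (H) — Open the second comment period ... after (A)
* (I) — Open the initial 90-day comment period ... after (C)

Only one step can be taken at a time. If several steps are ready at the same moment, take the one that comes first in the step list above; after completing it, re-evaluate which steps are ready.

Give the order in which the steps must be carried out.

(B) and (G) have no prerequisites; (B) is listed earlier, so (B) is first.
Ready: (A), (C) and (G). (A) is listed earlier → (A).
(H) now also ready, so the ready set is {(C), (G), (H)}; (C) is listed earlier → (C).
Now (D), (G), (H) and (I) have their prerequisites met. (D) is listed earlier, so (D) next.
Now (G), (H) and (I) have their prerequisites met. (G) is listed earlier, so (G) next.
(H) and (I) are both available; (H) is listed earlier → (H).
Now (E), (F) and (I) have their prerequisites met. (E) is listed earlier, so (E) next.
Now (F) and (I) have their prerequisites met. (F) is listed earlier, so (F) next.
(I) needed (C), now all done → (I).

(B) → (A) → (C) → (D) → (G) → (H) → (E) → (F) → (I)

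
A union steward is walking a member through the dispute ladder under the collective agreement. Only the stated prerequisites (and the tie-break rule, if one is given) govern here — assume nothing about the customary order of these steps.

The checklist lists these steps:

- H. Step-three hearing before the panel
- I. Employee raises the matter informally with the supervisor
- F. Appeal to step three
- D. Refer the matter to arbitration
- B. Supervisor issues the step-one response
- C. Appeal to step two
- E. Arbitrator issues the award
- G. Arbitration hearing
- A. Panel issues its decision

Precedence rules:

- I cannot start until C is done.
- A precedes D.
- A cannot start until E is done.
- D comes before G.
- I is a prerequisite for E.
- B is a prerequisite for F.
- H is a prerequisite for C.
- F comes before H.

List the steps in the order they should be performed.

B → F → H → C → I → E → A → D → G

B has no prerequisites → B first.
F needed B, now all done → F.
H needed F, now all done → H.
C needed H, now all done → C.
Next only I has its prerequisites met → I.
E needed I, now all done → E.
Next only A has its prerequisites met → A.
D needed A, now all done → D.
G needed D, now all done → G.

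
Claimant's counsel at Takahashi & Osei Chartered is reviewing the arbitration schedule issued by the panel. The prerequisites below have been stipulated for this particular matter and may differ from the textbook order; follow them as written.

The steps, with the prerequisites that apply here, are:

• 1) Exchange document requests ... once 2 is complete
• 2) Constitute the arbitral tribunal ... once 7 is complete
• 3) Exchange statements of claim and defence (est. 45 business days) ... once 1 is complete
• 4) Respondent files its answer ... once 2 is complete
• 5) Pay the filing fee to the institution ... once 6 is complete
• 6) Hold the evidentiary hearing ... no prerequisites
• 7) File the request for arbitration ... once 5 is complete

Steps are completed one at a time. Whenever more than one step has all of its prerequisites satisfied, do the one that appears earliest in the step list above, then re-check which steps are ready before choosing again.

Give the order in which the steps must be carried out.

6 is the only step with nothing outstanding, so it goes first.
Next only 5 has its prerequisites met → 5.
That leaves 7 as the only ready step → 7.
2 needed 7, now all done → 2.
Now 1 and 4 have their prerequisites met. 1 is listed earlier, so 1 next.
Ready: 3 and 4. 3 is listed earlier → 3.
4 is the only step now ready → 4.

6 → 5 → 7 → 2 → 1 → 3 → 4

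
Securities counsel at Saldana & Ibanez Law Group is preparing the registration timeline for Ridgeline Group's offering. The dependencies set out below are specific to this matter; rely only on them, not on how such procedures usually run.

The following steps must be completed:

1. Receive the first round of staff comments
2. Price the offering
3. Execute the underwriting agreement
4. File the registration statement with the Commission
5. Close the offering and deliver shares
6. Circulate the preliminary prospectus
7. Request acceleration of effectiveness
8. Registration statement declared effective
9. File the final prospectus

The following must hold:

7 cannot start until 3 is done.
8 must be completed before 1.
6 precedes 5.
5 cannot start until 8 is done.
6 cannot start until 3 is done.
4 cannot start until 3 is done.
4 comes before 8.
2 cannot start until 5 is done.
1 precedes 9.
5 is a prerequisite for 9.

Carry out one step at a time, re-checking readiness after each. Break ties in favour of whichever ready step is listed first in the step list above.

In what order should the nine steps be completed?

3, 4, 6, 7, 8, 1, 5, 2, 9

Only 3 has no prerequisites, so it is first.
Now 4, 6 and 7 have their prerequisites met. 4 is listed earlier, so 4 next.
8 now also ready, so the ready set is {6, 7, 8}; 6 is listed earlier → 6.
Ready: 7 and 8. 7 is listed earlier → 7.
8 needed 4, now all done → 8.
Now 1 and 5 have their prerequisites met. 1 is listed earlier, so 1 next.
5 needed 6 and 8, now all done → 5.
2 and 9 are both available; 2 is listed earlier → 2.
9 needed 1 and 5, now all done → 9.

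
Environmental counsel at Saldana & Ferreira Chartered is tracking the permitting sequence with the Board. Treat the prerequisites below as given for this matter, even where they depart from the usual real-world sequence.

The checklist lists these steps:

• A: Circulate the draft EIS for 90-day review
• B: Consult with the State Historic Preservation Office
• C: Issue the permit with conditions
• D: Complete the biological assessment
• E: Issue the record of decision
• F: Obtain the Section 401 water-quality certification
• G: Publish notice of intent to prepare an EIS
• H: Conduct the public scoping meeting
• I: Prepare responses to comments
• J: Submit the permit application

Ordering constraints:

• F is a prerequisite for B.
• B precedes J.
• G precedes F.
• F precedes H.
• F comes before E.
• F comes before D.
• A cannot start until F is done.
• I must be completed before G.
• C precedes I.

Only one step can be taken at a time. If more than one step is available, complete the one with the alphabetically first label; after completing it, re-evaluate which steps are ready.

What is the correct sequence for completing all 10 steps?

C I G F A B D E H J

C has no prerequisites → C first.
I needed C, now all done → I.
G needed I, now all done → G.
F needed G, now all done → F.
Ready: A, B, D, E and H. A has the earlier label → A.
Ready: B, D, E and H. B has the earlier label → B.
J now also ready, so the ready set is {D, E, H, J}; D has the earlier label → D.
E, H and J are all available; E has the earlier label → E.
Now H and J have their prerequisites met. H has the earlier label, so H next.
J needed B, now all done → J.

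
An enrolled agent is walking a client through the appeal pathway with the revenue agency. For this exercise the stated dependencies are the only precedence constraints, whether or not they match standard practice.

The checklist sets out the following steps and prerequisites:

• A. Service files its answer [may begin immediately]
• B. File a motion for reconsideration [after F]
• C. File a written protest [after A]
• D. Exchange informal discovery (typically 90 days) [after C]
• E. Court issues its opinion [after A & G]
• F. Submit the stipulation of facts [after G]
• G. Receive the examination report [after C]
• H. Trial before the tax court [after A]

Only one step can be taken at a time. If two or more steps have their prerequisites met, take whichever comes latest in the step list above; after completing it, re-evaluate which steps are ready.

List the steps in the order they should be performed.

A, H, C, G, F, E, D, B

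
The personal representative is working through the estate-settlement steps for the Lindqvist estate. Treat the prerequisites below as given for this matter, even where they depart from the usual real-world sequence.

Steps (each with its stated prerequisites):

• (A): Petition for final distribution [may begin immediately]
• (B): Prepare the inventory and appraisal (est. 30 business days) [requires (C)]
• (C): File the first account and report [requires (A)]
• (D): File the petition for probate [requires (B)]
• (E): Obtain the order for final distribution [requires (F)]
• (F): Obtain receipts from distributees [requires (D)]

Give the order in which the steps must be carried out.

(A) has no prerequisites → (A) first.
Next only (C) has its prerequisites met → (C).
(B) is the only step now ready → (B).
Next only (D) has its prerequisites met → (D).
(F) needed (D), now all done → (F).
That leaves (E) as the only ready step → (E).

(A), (C), (B), (D), (F), (E)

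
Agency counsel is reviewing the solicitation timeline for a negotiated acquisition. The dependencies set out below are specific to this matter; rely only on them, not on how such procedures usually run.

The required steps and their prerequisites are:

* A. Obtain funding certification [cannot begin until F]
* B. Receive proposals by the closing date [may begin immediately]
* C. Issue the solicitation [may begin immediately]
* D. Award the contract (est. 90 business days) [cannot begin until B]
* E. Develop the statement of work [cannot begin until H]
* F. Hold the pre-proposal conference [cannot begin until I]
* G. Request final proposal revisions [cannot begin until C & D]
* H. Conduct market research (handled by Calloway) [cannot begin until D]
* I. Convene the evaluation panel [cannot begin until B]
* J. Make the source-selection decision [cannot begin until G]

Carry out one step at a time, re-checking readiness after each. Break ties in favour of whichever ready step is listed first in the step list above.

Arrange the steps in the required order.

Nothing is required for B and C. B is listed earlier → B first.
Ready: C, D and I. C is listed earlier → C.
Now D and I have their prerequisites met. D is listed earlier, so D next.
G and H now also ready, so the ready set is {G, H, I}; G is listed earlier → G.
H, I and J are all available; H is listed earlier → H.
E, I and J are all available; E is listed earlier → E.
Ready: I and J. I is listed earlier → I.
Ready: F and J. F is listed earlier → F.
A and J are both available; A is listed earlier → A.
Next only J has its prerequisites met → J.

B, C, D, G, H, E, I, F, A, J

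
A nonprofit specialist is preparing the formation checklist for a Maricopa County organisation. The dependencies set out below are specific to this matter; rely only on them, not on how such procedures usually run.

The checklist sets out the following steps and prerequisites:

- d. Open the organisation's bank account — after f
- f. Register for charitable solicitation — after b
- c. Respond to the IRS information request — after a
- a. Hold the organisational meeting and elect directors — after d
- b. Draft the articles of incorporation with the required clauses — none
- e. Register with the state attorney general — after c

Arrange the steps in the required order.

b f d a c e

b is the only step with nothing outstanding, so it goes first.
Next only f has its prerequisites met → f.
Next only d has its prerequisites met → d.
a needed d, now all done → a.
c is the only step now ready → c.
Next only e has its prerequisites met → e.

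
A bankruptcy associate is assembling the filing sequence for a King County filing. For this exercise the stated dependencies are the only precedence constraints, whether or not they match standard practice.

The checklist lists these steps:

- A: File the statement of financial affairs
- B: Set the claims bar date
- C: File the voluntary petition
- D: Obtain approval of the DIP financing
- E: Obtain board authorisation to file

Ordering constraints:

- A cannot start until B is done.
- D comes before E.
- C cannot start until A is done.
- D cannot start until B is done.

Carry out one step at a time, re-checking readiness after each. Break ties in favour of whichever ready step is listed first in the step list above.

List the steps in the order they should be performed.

B A C D E

Only B has no prerequisites, so it is first.
Ready: A and D. A is listed earlier → A.
Ready: C and D. C is listed earlier → C.
D needed B, now all done → D.
E needed D, now all done → E.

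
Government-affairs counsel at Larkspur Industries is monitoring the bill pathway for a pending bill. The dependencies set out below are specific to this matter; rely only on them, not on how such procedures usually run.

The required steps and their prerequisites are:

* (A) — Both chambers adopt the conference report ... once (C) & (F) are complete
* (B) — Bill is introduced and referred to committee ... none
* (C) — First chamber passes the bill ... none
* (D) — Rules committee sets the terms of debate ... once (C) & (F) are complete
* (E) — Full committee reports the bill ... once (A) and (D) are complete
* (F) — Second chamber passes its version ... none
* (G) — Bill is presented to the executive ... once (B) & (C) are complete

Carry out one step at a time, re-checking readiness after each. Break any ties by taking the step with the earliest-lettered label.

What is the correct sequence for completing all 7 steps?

Nothing is required for (B), (C) and (F). (B) has the earlier label → (B) first.
(C) and (F) are both available; (C) has the earlier label → (C).
Now (F) and (G) have their prerequisites met. (F) has the earlier label, so (F) next.
(A) and (D) now also ready, so the ready set is {(A), (D), (G)}; (A) has the earlier label → (A).
(D) and (G) are both available; (D) has the earlier label → (D).
Ready: (E) and (G). (E) has the earlier label → (E).
(G) needed (B) and (C), now all done → (G).

(B) (C) (F) (A) (D) (E) (G)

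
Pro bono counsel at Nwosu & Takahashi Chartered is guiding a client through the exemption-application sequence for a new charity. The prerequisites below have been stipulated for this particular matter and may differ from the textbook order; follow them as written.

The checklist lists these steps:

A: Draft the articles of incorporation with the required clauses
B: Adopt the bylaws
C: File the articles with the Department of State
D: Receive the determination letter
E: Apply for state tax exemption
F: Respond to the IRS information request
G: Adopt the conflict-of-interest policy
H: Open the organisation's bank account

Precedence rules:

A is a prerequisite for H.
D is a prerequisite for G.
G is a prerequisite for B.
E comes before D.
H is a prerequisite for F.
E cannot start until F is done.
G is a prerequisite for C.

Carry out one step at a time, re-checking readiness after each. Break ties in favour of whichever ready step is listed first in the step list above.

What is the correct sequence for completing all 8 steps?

A H F E D G B C

Only A has no prerequisites, so it is first.
H needed A, now all done → H.
Next only F has its prerequisites met → F.
E needed F, now all done → E.
Next only D has its prerequisites met → D.
Next only G has its prerequisites met → G.
Ready: B and C. B is listed earlier → B.
Next only C has its prerequisites met → C.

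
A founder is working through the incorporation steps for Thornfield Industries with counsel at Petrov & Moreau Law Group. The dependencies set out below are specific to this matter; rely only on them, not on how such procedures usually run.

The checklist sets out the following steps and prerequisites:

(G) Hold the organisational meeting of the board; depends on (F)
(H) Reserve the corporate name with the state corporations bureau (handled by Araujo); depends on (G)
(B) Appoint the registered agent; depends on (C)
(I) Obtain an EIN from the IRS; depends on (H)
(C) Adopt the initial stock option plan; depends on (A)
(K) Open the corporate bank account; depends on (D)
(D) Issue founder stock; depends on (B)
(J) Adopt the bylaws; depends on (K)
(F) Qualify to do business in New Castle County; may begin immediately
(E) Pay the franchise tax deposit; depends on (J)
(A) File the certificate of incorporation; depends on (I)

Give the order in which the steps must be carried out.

(F), (G), (H), (I), (A), (C), (B), (D), (K), (J), (E)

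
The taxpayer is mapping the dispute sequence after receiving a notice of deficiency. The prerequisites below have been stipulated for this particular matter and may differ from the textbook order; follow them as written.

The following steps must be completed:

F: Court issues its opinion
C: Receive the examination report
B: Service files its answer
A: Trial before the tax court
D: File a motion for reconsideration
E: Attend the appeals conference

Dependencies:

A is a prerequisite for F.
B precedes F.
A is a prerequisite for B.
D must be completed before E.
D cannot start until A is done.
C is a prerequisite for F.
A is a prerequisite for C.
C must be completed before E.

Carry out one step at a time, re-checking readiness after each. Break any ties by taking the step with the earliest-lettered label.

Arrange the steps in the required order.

A → B → C → D → E → F

A is the only step with nothing outstanding, so it goes first.
B, C and D are all available; B has the earlier label → B.
Now C and D have their prerequisites met. C has the earlier label, so C next.
F now also ready, so the ready set is {D, F}; D has the earlier label → D.
Now E and F have their prerequisites met. E has the earlier label, so E next.
F is the only step now ready → F.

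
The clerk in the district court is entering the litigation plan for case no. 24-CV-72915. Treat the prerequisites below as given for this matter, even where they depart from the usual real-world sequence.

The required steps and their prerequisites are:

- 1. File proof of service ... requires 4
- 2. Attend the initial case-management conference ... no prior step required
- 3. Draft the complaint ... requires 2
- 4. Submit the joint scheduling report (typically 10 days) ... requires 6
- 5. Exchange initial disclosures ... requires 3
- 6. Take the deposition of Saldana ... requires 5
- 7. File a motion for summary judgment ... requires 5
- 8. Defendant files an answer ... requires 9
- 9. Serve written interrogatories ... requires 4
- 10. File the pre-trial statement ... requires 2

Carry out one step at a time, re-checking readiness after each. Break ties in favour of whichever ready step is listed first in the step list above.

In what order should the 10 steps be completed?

Only 2 has no prerequisites, so it is first.
Now 3 and 10 have their prerequisites met. 3 is listed earlier, so 3 next.
Ready: 5 and 10. 5 is listed earlier → 5.
6, 7 and 10 are all available; 6 is listed earlier → 6.
4 now also ready, so the ready set is {4, 7, 10}; 4 is listed earlier → 4.
1 and 9 now also ready, so the ready set is {1, 7, 9, 10}; 1 is listed earlier → 1.
Ready: 7, 9 and 10. 7 is listed earlier → 7.
Ready: 9 and 10. 9 is listed earlier → 9.
8 now also ready, so the ready set is {8, 10}; 8 is listed earlier → 8.
That leaves 10 as the only ready step → 10.

2 3 5 6 4 1 7 9 8 10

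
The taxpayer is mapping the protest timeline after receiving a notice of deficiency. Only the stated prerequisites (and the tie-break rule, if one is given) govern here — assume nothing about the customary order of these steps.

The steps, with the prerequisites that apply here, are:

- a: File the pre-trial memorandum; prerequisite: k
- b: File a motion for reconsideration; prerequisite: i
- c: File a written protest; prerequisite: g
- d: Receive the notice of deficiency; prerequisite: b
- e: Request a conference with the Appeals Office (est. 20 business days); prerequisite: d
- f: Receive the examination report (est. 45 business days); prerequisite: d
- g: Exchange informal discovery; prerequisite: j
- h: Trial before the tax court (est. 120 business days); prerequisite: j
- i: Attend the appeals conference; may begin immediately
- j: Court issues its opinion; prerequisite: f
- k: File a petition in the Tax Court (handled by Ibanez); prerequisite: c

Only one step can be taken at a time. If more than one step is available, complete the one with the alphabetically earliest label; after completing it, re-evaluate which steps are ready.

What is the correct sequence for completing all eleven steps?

Only i has no prerequisites, so it is first.
That leaves b as the only ready step → b.
d needed b, now all done → d.
e and f are both available; e has the earlier label → e.
Next only f has its prerequisites met → f.
j needed f, now all done → j.
Ready: g and h. g has the earlier label → g.
Ready: c and h. c has the earlier label → c.
Now h and k have their prerequisites met. h has the earlier label, so h next.
Next only k has its prerequisites met → k.
a is the only step now ready → a.

i, b, d, e, f, j, g, c, h, k, a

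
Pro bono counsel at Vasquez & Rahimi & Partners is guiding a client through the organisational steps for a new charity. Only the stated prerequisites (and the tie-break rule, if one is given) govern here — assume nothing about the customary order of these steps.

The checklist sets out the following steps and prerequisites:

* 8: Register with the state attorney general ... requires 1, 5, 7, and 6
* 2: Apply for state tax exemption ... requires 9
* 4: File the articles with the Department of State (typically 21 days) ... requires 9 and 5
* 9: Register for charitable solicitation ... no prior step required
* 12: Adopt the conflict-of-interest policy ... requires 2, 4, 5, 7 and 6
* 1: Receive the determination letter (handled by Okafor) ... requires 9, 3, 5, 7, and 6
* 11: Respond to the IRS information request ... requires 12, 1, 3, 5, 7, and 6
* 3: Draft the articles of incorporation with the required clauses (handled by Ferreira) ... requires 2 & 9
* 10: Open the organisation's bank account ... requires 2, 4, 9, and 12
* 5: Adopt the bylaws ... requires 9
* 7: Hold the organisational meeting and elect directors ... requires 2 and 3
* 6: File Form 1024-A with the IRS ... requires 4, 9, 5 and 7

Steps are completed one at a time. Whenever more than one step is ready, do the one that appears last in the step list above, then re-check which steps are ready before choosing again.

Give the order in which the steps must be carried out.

9, 5, 4, 2, 3, 7, 6, 1, 12, 10, 11, 8

9 has no prerequisites → 9 first.
Ready: 5 and 2. 5 is listed later → 5.
4 now also ready, so the ready set is {4, 2}; 4 is listed later → 4.
That leaves 2 as the only ready step → 2.
3 needed 9 and 2, now all done → 3.
Next only 7 has its prerequisites met → 7.
That leaves 6 as the only ready step → 6.
1 and 12 are both available; 1 is listed later → 1.
8 now also ready, so the ready set is {12, 8}; 12 is listed later → 12.
10 and 11 now also ready, so the ready set is {10, 11, 8}; 10 is listed later → 10.
Now 11 and 8 have their prerequisites met. 11 is listed later, so 11 next.
8 needed 6, 7, 5 and 1, now all done → 8.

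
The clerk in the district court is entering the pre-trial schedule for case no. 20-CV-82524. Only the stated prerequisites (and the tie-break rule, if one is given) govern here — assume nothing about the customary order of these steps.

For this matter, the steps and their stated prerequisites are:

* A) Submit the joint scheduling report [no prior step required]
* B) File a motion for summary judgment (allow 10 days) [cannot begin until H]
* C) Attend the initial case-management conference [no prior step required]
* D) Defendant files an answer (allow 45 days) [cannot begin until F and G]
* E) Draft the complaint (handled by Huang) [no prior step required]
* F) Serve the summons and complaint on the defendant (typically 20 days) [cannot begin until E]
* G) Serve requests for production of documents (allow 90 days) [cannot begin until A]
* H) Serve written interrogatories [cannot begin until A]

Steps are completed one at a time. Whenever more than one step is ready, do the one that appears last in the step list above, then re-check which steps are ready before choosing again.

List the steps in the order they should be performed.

E → F → C → A → H → G → D → B

E, C and A have no prerequisites; E is listed later, so E is first.
F now also ready, so the ready set is {F, C, A}; F is listed later → F.
Now C and A have their prerequisites met. C is listed later, so C next.
That leaves A as the only ready step → A.
Now H and G have their prerequisites met. H is listed later, so H next.
Now G and B have their prerequisites met. G is listed later, so G next.
Ready: D and B. D is listed later → D.
That leaves B as the only ready step → B.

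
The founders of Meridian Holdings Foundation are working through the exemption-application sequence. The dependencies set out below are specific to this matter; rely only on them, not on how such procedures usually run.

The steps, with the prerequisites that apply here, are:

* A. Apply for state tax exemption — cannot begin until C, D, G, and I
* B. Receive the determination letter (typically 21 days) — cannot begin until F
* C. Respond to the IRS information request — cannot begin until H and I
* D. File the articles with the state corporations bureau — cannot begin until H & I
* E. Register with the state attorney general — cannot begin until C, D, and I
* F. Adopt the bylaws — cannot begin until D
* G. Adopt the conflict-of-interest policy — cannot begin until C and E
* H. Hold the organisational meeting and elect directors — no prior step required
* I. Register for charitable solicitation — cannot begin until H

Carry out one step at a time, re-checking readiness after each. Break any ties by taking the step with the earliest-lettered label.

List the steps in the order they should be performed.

H has no prerequisites → H first.
Next only I has its prerequisites met → I.
C and D are both available; C has the earlier label → C.
Next only D has its prerequisites met → D.
E and F are both available; E has the earlier label → E.
G now also ready, so the ready set is {F, G}; F has the earlier label → F.
B now also ready, so the ready set is {B, G}; B has the earlier label → B.
G needed C and E, now all done → G.
Next only A has its prerequisites met → A.

H, I, C, D, E, F, B, G, A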